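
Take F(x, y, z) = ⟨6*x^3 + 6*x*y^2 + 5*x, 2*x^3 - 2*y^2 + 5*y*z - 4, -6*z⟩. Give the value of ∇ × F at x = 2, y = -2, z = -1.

(10, 0, 72)

(∇×F)₁ = ∂F₃/∂y − ∂F₂/∂z = -5*y
(∇×F)₂ = ∂F₁/∂z − ∂F₃/∂x = 0
(∇×F)₃ = ∂F₂/∂x − ∂F₁/∂y = 6*x^2 - 12*x*y
∇×F = (-5*y, 0, 6*x^2 - 12*x*y)
At (2, -2, -1): (10, 0, 72).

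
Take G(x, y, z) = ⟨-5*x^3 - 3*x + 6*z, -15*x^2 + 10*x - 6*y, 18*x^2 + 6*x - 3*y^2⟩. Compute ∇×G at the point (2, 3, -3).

(∇×G)₁ = ∂G₃/∂y − ∂G₂/∂z = -6*y
(∇×G)₂ = ∂G₁/∂z − ∂G₃/∂x = -36*x
(∇×G)₃ = ∂G₂/∂x − ∂G₁/∂y = -30*x + 10
∇×G = (-6*y, -36*x, -30*x + 10)
At (2, 3, -3): (-18, -72, -50).

(-18, -72, -50)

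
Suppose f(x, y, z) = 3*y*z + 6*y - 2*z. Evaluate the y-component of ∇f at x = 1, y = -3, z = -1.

(∇f)_2 = ∂f/∂y = 3*z + 6
At (1, -3, -1): 3.

3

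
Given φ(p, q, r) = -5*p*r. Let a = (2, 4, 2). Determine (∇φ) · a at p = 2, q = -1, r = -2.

∂φ/∂p = -5*r
∂φ/∂q = 0
∂φ/∂r = -5*p
∇φ at (2, -1, -2) = (10, 0, -10)
∇φ · a = (10)(2) + (0)(4) + (-10)(2) = 0

0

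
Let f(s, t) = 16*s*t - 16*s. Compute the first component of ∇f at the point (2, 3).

32

(∇f)_1 = ∂f/∂s = 16*t - 16
At (2, 3): 32.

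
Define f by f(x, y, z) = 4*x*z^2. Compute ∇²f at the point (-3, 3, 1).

-24

∂²f/∂x² = 0
∂²f/∂y² = 0
∂²f/∂z² = 8*x
∇²f = 8*x
At (-3, 3, 1): -24.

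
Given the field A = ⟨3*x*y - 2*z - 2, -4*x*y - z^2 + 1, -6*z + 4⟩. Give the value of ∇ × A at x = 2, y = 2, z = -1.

(-2, -2, -14)

(∇×A)₁ = ∂A₃/∂y − ∂A₂/∂z = 2*z
(∇×A)₂ = ∂A₁/∂z − ∂A₃/∂x = -2
(∇×A)₃ = ∂A₂/∂x − ∂A₁/∂y = -3*x - 4*y
∇×A = (2*z, -2, -3*x - 4*y)
At (2, 2, -1): (-2, -2, -14).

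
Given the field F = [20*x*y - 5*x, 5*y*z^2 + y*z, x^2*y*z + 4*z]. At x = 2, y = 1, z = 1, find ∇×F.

(-7, -4, -40)

(∇×F)₁ = ∂F₃/∂y − ∂F₂/∂z = x^2*z - 10*y*z - y
(∇×F)₂ = ∂F₁/∂z − ∂F₃/∂x = -2*x*y*z
(∇×F)₃ = ∂F₂/∂x − ∂F₁/∂y = -20*x
∇×F = (x^2*z - 10*y*z - y, -2*x*y*z, -20*x)
At (2, 1, 1): (-7, -4, -40).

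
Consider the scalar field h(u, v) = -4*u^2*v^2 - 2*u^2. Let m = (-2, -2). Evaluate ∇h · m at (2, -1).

∂h/∂u = -8*u*v^2 - 4*u
∂h/∂v = -8*u^2*v
∇h at (2, -1) = (-24, 32)
∇h · m = (-24)(-2) + (32)(-2) = -16

-16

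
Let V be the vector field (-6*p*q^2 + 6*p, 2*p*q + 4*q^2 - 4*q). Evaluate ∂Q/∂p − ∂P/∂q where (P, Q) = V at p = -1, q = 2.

-20

∂V₂/∂p = 2*q
∂V₁/∂q = -12*p*q
Scalar curl = 12*p*q + 2*q
At (-1, 2): -20.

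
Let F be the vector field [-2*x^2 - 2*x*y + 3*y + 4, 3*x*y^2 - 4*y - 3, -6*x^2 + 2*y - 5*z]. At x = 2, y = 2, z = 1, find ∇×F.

(∇×F)₁ = ∂F₃/∂y − ∂F₂/∂z = 2
(∇×F)₂ = ∂F₁/∂z − ∂F₃/∂x = 12*x
(∇×F)₃ = ∂F₂/∂x − ∂F₁/∂y = 2*x + 3*y^2 - 3
∇×F = (2, 12*x, 2*x + 3*y^2 - 3)
At (2, 2, 1): (2, 24, 13).

(2, 24, 13)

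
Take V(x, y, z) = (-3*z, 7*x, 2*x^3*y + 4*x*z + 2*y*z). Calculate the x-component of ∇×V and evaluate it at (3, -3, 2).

58

(∇×V)_1 = ∂V₃/∂y − ∂V₂/∂z
= 2*x^3 + 2*z − (0)
= 2*x^3 + 2*z
At (3, -3, 2): 58.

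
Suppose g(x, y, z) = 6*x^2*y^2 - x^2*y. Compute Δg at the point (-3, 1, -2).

∂²g/∂x² = 2*y*(6*y - 1)
∂²g/∂y² = 12*x^2
∂²g/∂z² = 0
∇²g = 12*x^2 + 12*y^2 - 2*y
At (-3, 1, -2): 118.

118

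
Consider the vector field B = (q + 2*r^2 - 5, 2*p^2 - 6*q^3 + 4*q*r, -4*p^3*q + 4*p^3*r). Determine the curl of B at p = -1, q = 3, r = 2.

(∇×B)₁ = ∂B₃/∂q − ∂B₂/∂r = -4*p^3 - 4*q
(∇×B)₂ = ∂B₁/∂r − ∂B₃/∂p = 12*p^2*q - 12*p^2*r + 4*r
(∇×B)₃ = ∂B₂/∂p − ∂B₁/∂q = 4*p - 1
∇×B = (-4*p^3 - 4*q, 12*p^2*q - 12*p^2*r + 4*r, 4*p - 1)
At (-1, 3, 2): (-8, 20, -5).

(-8, 20, -5)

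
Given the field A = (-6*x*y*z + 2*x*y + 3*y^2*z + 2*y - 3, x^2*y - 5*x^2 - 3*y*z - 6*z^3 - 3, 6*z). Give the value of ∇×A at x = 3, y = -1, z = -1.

(15, 21, -68)

(∇×A)₁ = ∂A₃/∂y − ∂A₂/∂z = 3*y + 18*z^2
(∇×A)₂ = ∂A₁/∂z − ∂A₃/∂x = -6*x*y + 3*y^2
(∇×A)₃ = ∂A₂/∂x − ∂A₁/∂y = 2*x*y + 6*x*z - 12*x - 6*y*z - 2
∇×A = (3*y + 18*z^2, -6*x*y + 3*y^2, 2*x*y + 6*x*z - 12*x - 6*y*z - 2)
At (3, -1, -1): (15, 21, -68).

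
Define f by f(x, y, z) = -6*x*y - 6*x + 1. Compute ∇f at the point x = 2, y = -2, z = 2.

∂f/∂x = -6*y - 6
∂f/∂y = -6*x
∂f/∂z = 0
∇f = (-6*y - 6, -6*x, 0)
At (2, -2, 2): (6, -12, 0).

(6, -12, 0)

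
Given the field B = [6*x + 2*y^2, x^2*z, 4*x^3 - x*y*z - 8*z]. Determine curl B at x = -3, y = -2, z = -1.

(-12, -106, 14)

(∇×B)₁ = ∂B₃/∂y − ∂B₂/∂z = -x^2 - x*z
(∇×B)₂ = ∂B₁/∂z − ∂B₃/∂x = -12*x^2 + y*z
(∇×B)₃ = ∂B₂/∂x − ∂B₁/∂y = 2*x*z - 4*y
∇×B = (-x^2 - x*z, -12*x^2 + y*z, 2*x*z - 4*y)
At (-3, -2, -1): (-12, -106, 14).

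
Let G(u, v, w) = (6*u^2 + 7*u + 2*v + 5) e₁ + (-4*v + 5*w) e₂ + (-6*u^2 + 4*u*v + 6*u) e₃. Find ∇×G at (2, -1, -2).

(∇×G)₁ = ∂G₃/∂v − ∂G₂/∂w = 4*u - 5
(∇×G)₂ = ∂G₁/∂w − ∂G₃/∂u = 12*u - 4*v - 6
(∇×G)₃ = ∂G₂/∂u − ∂G₁/∂v = -2
∇×G = (4*u - 5, 12*u - 4*v - 6, -2)
At (2, -1, -2): (3, 22, -2).

(3, 22, -2)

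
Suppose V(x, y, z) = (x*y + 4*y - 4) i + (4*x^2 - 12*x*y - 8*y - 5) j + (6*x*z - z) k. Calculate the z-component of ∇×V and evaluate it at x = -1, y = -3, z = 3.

(∇×V)_3 = ∂V₂/∂x − ∂V₁/∂y
= 8*x - 12*y − (x + 4)
= 7*x - 12*y - 4
At (-1, -3, 3): 25.

25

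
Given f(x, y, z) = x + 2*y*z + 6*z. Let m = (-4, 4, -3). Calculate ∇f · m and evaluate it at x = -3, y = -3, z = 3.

∂f/∂x = 1
∂f/∂y = 2*z
∂f/∂z = 2*y + 6
∇f at (-3, -3, 3) = (1, 6, 0)
∇f · m = (1)(-4) + (6)(4) + (0)(-3) = 20

20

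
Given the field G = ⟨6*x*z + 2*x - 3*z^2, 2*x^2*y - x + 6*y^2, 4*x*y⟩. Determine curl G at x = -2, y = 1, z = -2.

(∇×G)₁ = ∂G₃/∂y − ∂G₂/∂z = 4*x
(∇×G)₂ = ∂G₁/∂z − ∂G₃/∂x = 6*x - 4*y - 6*z
(∇×G)₃ = ∂G₂/∂x − ∂G₁/∂y = 4*x*y - 1
∇×G = (4*x, 6*x - 4*y - 6*z, 4*x*y - 1)
At (-2, 1, -2): (-8, -4, -9).

(-8, -4, -9)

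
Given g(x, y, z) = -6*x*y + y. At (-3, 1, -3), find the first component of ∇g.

-6

(∇g)_1 = ∂g/∂x = -6*y
At (-3, 1, -3): -6.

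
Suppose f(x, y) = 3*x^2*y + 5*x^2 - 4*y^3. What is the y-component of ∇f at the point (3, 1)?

15

(∇f)_2 = ∂f/∂y = 3*x^2 - 12*y^2
At (3, 1): 15.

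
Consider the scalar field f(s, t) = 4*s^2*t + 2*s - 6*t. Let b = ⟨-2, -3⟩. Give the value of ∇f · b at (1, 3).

-46

∂f/∂s = 8*s*t + 2
∂f/∂t = 4*s^2 - 6
∇f at (1, 3) = (26, -2)
∇f · b = (26)(-2) + (-2)(-3) = -46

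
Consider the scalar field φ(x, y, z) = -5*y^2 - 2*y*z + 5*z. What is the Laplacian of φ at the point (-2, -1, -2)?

∂²φ/∂x² = 0
∂²φ/∂y² = -10
∂²φ/∂z² = 0
∇²φ = -10
At (-2, -1, -2): -10.

-10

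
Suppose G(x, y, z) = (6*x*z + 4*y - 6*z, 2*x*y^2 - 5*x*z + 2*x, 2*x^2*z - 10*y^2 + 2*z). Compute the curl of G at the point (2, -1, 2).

(∇×G)₁ = ∂G₃/∂y − ∂G₂/∂z = 5*x - 20*y
(∇×G)₂ = ∂G₁/∂z − ∂G₃/∂x = -4*x*z + 6*x - 6
(∇×G)₃ = ∂G₂/∂x − ∂G₁/∂y = 2*y^2 - 5*z - 2
∇×G = (5*x - 20*y, -4*x*z + 6*x - 6, 2*y^2 - 5*z - 2)
At (2, -1, 2): (30, -10, -10).

(30, -10, -10)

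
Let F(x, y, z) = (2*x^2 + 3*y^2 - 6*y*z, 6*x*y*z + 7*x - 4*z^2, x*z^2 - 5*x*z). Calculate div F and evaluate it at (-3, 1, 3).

-69

∂F₁/∂x = 4*x
∂F₂/∂y = 6*x*z
∂F₃/∂z = 2*x*z - 5*x
∇·F = 8*x*z - x
At (-3, 1, 3): -69.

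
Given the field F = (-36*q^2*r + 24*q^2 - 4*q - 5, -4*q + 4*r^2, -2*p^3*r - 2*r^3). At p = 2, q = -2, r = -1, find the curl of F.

(∇×F)₁ = ∂F₃/∂q − ∂F₂/∂r = -8*r
(∇×F)₂ = ∂F₁/∂r − ∂F₃/∂p = 6*p^2*r - 36*q^2
(∇×F)₃ = ∂F₂/∂p − ∂F₁/∂q = 72*q*r - 48*q + 4
∇×F = (-8*r, 6*p^2*r - 36*q^2, 72*q*r - 48*q + 4)
At (2, -2, -1): (8, -168, 244).

(8, -168, 244)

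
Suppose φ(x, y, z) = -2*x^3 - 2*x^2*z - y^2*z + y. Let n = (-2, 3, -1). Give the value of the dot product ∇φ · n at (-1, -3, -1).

∂φ/∂x = -6*x^2 - 4*x*z
∂φ/∂y = -2*y*z + 1
∂φ/∂z = -2*x^2 - y^2
∇φ at (-1, -3, -1) = (-10, -5, -11)
∇φ · n = (-10)(-2) + (-5)(3) + (-11)(-1) = 16

16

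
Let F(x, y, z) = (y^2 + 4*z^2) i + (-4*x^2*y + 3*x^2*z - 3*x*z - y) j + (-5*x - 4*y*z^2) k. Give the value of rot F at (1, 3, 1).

(-4, 13, -27)

(∇×F)₁ = ∂F₃/∂y − ∂F₂/∂z = -3*x^2 + 3*x - 4*z^2
(∇×F)₂ = ∂F₁/∂z − ∂F₃/∂x = 8*z + 5
(∇×F)₃ = ∂F₂/∂x − ∂F₁/∂y = -8*x*y + 6*x*z - 2*y - 3*z
∇×F = (-3*x^2 + 3*x - 4*z^2, 8*z + 5, -8*x*y + 6*x*z - 2*y - 3*z)
At (1, 3, 1): (-4, 13, -27).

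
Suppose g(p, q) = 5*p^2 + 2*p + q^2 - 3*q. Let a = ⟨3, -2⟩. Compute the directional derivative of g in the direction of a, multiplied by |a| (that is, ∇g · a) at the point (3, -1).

∂g/∂p = 10*p + 2
∂g/∂q = 2*q - 3
∇g at (3, -1) = (32, -5)
∇g · a = (32)(3) + (-5)(-2) = 106

106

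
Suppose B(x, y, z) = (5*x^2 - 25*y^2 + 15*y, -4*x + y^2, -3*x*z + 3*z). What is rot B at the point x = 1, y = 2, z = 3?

(0, 9, 81)

(∇×B)₁ = ∂B₃/∂y − ∂B₂/∂z = 0
(∇×B)₂ = ∂B₁/∂z − ∂B₃/∂x = 3*z
(∇×B)₃ = ∂B₂/∂x − ∂B₁/∂y = 50*y - 19
∇×B = (0, 3*z, 50*y - 19)
At (1, 2, 3): (0, 9, 81).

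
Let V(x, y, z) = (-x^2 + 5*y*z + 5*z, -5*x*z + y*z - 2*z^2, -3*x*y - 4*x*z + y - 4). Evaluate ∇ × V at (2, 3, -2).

(-6, 21, 20)

(∇×V)₁ = ∂V₃/∂y − ∂V₂/∂z = 2*x - y + 4*z + 1
(∇×V)₂ = ∂V₁/∂z − ∂V₃/∂x = 8*y + 4*z + 5
(∇×V)₃ = ∂V₂/∂x − ∂V₁/∂y = -10*z
∇×V = (2*x - y + 4*z + 1, 8*y + 4*z + 5, -10*z)
At (2, 3, -2): (-6, 21, 20).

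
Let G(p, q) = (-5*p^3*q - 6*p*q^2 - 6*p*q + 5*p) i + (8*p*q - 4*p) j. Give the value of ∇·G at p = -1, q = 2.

-69

∂G₁/∂p = -15*p^2*q - 6*q^2 - 6*q + 5
∂G₂/∂q = 8*p
∇·G = -15*p^2*q + 8*p - 6*q^2 - 6*q + 5
At (-1, 2): -69.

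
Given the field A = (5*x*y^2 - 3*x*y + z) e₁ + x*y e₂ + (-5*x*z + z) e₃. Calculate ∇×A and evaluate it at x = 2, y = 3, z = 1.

(0, 6, -51)

(∇×A)₁ = ∂A₃/∂y − ∂A₂/∂z = 0
(∇×A)₂ = ∂A₁/∂z − ∂A₃/∂x = 5*z + 1
(∇×A)₃ = ∂A₂/∂x − ∂A₁/∂y = -10*x*y + 3*x + y
∇×A = (0, 5*z + 1, -10*x*y + 3*x + y)
At (2, 3, 1): (0, 6, -51).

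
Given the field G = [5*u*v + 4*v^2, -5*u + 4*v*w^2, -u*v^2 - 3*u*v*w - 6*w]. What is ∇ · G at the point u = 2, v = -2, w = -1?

0

∂G₁/∂u = 5*v
∂G₂/∂v = 4*w^2
∂G₃/∂w = -3*u*v - 6
∇·G = -3*u*v + 5*v + 4*w^2 - 6
At (2, -2, -1): 0.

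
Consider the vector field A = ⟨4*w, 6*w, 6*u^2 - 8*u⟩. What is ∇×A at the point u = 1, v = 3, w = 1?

(-6, 0, 0)

(∇×A)₁ = ∂A₃/∂v − ∂A₂/∂w = -6
(∇×A)₂ = ∂A₁/∂w − ∂A₃/∂u = -12*u + 12
(∇×A)₃ = ∂A₂/∂u − ∂A₁/∂v = 0
∇×A = (-6, -12*u + 12, 0)
At (1, 3, 1): (-6, 0, 0).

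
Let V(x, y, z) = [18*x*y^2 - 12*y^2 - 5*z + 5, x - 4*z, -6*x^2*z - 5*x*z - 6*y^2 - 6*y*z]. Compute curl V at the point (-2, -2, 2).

(16, -43, -191)

(∇×V)₁ = ∂V₃/∂y − ∂V₂/∂z = -12*y - 6*z + 4
(∇×V)₂ = ∂V₁/∂z − ∂V₃/∂x = 12*x*z + 5*z - 5
(∇×V)₃ = ∂V₂/∂x − ∂V₁/∂y = -36*x*y + 24*y + 1
∇×V = (-12*y - 6*z + 4, 12*x*z + 5*z - 5, -36*x*y + 24*y + 1)
At (-2, -2, 2): (16, -43, -191).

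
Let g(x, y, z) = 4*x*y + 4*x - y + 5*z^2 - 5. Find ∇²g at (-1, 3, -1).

10

∂²g/∂x² = 0
∂²g/∂y² = 0
∂²g/∂z² = 10
∇²g = 10
At (-1, 3, -1): 10.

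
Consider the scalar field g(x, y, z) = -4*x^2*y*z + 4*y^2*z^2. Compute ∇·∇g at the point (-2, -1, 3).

104

∂²g/∂x² = -8*y*z
∂²g/∂y² = 8*z^2
∂²g/∂z² = 8*y^2
∇²g = 8*y^2 - 8*y*z + 8*z^2
At (-2, -1, 3): 104.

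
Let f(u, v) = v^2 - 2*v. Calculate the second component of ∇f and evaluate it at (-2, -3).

-8

(∇f)_2 = ∂f/∂v = 2*v - 2
At (-2, -3): -8.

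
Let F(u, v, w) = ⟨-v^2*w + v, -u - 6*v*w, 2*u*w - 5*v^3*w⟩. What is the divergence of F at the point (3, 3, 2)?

-141

∂F₁/∂u = 0
∂F₂/∂v = -6*w
∂F₃/∂w = 2*u - 5*v^3
∇·F = 2*u - 5*v^3 - 6*w
At (3, 3, 2): -141.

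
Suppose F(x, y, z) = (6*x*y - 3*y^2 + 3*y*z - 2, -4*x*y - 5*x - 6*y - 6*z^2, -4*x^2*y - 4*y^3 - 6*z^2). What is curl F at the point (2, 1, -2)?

(∇×F)₁ = ∂F₃/∂y − ∂F₂/∂z = -4*x^2 - 12*y^2 + 12*z
(∇×F)₂ = ∂F₁/∂z − ∂F₃/∂x = 8*x*y + 3*y
(∇×F)₃ = ∂F₂/∂x − ∂F₁/∂y = -6*x + 2*y - 3*z - 5
∇×F = (-4*x^2 - 12*y^2 + 12*z, 8*x*y + 3*y, -6*x + 2*y - 3*z - 5)
At (2, 1, -2): (-52, 19, -9).

(-52, 19, -9)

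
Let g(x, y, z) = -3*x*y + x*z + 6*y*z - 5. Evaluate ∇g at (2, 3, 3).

∂g/∂x = -3*y + z
∂g/∂y = -3*x + 6*z
∂g/∂z = x + 6*y
∇g = (-3*y + z, -3*x + 6*z, x + 6*y)
At (2, 3, 3): (-6, 12, 20).

(-6, 12, 20)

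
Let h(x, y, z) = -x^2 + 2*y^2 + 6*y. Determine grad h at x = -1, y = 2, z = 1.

∂h/∂x = -2*x
∂h/∂y = 4*y + 6
∂h/∂z = 0
∇h = (-2*x, 4*y + 6, 0)
At (-1, 2, 1): (2, 14, 0).

(2, 14, 0)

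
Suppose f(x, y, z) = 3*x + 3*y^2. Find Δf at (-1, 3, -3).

∂²f/∂x² = 0
∂²f/∂y² = 6
∂²f/∂z² = 0
∇²f = 6
At (-1, 3, -3): 6.

6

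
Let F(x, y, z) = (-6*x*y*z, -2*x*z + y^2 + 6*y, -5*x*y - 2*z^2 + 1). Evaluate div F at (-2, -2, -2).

-14

∂F₁/∂x = -6*y*z
∂F₂/∂y = 2*y + 6
∂F₃/∂z = -4*z
∇·F = -6*y*z + 2*y - 4*z + 6
At (-2, -2, -2): -14.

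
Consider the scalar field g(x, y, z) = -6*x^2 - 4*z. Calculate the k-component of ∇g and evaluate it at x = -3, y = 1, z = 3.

-4

(∇g)_3 = ∂g/∂z = -4
At (-3, 1, 3): -4.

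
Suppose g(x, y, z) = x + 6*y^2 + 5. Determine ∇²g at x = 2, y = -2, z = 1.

∂²g/∂x² = 0
∂²g/∂y² = 12
∂²g/∂z² = 0
∇²g = 12
At (2, -2, 1): 12.

12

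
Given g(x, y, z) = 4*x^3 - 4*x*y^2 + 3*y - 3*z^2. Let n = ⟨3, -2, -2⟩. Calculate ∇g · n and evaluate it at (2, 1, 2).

182

∂g/∂x = 12*x^2 - 4*y^2
∂g/∂y = -8*x*y + 3
∂g/∂z = -6*z
∇g at (2, 1, 2) = (44, -13, -12)
∇g · n = (44)(3) + (-13)(-2) + (-12)(-2) = 182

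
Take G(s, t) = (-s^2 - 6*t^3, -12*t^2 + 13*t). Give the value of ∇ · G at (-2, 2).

-31

∂G₁/∂s = -2*s
∂G₂/∂t = -24*t + 13
∇·G = -2*s - 24*t + 13
At (-2, 2): -31.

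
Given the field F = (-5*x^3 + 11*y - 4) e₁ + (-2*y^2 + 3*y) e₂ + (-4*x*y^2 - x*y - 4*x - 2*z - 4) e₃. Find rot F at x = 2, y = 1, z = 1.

(∇×F)₁ = ∂F₃/∂y − ∂F₂/∂z = -8*x*y - x
(∇×F)₂ = ∂F₁/∂z − ∂F₃/∂x = 4*y^2 + y + 4
(∇×F)₃ = ∂F₂/∂x − ∂F₁/∂y = -11
∇×F = (-8*x*y - x, 4*y^2 + y + 4, -11)
At (2, 1, 1): (-18, 9, -11).

(-18, 9, -11)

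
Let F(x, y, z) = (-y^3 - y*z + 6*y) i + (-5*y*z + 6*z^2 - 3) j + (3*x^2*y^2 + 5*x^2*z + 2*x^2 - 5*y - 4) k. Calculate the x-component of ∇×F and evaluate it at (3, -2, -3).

(∇×F)_1 = ∂F₃/∂y − ∂F₂/∂z
= 6*x^2*y - 5 − (-5*y + 12*z)
= 6*x^2*y + 5*y - 12*z - 5
At (3, -2, -3): -87.

-87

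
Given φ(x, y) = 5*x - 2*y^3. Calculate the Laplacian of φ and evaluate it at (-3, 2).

-24

∂²φ/∂x² = 0
∂²φ/∂y² = -12*y
∇²φ = -12*y
At (-3, 2): -24.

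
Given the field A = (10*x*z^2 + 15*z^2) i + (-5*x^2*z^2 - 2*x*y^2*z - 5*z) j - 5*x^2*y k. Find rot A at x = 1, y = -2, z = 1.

(∇×A)₁ = ∂A₃/∂y − ∂A₂/∂z = 10*x^2*z - 5*x^2 + 2*x*y^2 + 5
(∇×A)₂ = ∂A₁/∂z − ∂A₃/∂x = 10*x*y + 20*x*z + 30*z
(∇×A)₃ = ∂A₂/∂x − ∂A₁/∂y = -10*x*z^2 - 2*y^2*z
∇×A = (10*x^2*z - 5*x^2 + 2*x*y^2 + 5, 10*x*y + 20*x*z + 30*z, -10*x*z^2 - 2*y^2*z)
At (1, -2, 1): (18, 30, -18).

(18, 30, -18)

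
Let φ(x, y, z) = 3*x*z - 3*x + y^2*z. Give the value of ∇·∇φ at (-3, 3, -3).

-6

∂²φ/∂x² = 0
∂²φ/∂y² = 2*z
∂²φ/∂z² = 0
∇²φ = 2*z
At (-3, 3, -3): -6.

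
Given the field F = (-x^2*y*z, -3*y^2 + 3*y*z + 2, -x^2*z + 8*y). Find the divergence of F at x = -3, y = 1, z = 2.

∂F₁/∂x = -2*x*y*z
∂F₂/∂y = -6*y + 3*z
∂F₃/∂z = -x^2
∇·F = -x^2 - 2*x*y*z - 6*y + 3*z
At (-3, 1, 2): 3.

3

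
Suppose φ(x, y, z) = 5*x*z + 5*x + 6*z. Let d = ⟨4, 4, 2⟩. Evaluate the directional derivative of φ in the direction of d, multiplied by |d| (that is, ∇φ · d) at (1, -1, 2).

82

∂φ/∂x = 5*z + 5
∂φ/∂y = 0
∂φ/∂z = 5*x + 6
∇φ at (1, -1, 2) = (15, 0, 11)
∇φ · d = (15)(4) + (0)(4) + (11)(2) = 82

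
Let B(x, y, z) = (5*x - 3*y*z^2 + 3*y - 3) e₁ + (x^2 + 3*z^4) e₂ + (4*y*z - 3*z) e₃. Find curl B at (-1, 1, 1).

(∇×B)₁ = ∂B₃/∂y − ∂B₂/∂z = -12*z^3 + 4*z
(∇×B)₂ = ∂B₁/∂z − ∂B₃/∂x = -6*y*z
(∇×B)₃ = ∂B₂/∂x − ∂B₁/∂y = 2*x + 3*z^2 - 3
∇×B = (-12*z^3 + 4*z, -6*y*z, 2*x + 3*z^2 - 3)
At (-1, 1, 1): (-8, -6, -2).

(-8, -6, -2)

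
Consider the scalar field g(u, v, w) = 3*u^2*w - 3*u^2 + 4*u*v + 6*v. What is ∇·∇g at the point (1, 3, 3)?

∂²g/∂u² = 6*(w - 1)
∂²g/∂v² = 0
∂²g/∂w² = 0
∇²g = 6*w - 6
At (1, 3, 3): 12.

12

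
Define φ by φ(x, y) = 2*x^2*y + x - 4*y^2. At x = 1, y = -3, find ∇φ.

(-11, 26)

∂φ/∂x = 4*x*y + 1
∂φ/∂y = 2*x^2 - 8*y
∇φ = (4*x*y + 1, 2*x^2 - 8*y)
At (1, -3): (-11, 26).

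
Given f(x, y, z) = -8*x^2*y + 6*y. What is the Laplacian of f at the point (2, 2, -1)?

∂²f/∂x² = -16*y
∂²f/∂y² = 0
∂²f/∂z² = 0
∇²f = -16*y
At (2, 2, -1): -32.

-32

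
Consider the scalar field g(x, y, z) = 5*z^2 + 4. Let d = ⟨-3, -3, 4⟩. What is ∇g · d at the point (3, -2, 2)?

80

∂g/∂x = 0
∂g/∂y = 0
∂g/∂z = 10*z
∇g at (3, -2, 2) = (0, 0, 20)
∇g · d = (0)(-3) + (0)(-3) + (20)(4) = 80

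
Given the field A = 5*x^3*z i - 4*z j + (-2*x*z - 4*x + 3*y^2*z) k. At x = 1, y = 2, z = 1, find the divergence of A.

25

∂A₁/∂x = 15*x^2*z
∂A₂/∂y = 0
∂A₃/∂z = -2*x + 3*y^2
∇·A = 15*x^2*z - 2*x + 3*y^2
At (1, 2, 1): 25.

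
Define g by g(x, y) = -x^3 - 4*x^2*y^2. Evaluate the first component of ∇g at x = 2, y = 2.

(∇g)_1 = ∂g/∂x = -3*x^2 - 8*x*y^2
At (2, 2): -76.

-76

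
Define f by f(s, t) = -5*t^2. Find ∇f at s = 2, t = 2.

∂f/∂s = 0
∂f/∂t = -10*t
∇f = (0, -10*t)
At (2, 2): (0, -20).

(0, -20)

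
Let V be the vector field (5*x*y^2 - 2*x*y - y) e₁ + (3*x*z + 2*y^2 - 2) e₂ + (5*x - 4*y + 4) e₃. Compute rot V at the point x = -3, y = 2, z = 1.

(5, -5, 58)

(∇×V)₁ = ∂V₃/∂y − ∂V₂/∂z = -3*x - 4
(∇×V)₂ = ∂V₁/∂z − ∂V₃/∂x = -5
(∇×V)₃ = ∂V₂/∂x − ∂V₁/∂y = -10*x*y + 2*x + 3*z + 1
∇×V = (-3*x - 4, -5, -10*x*y + 2*x + 3*z + 1)
At (-3, 2, 1): (5, -5, 58).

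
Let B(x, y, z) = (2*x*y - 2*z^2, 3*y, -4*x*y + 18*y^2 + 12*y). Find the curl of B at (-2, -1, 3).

(-16, -16, 4)

(∇×B)₁ = ∂B₃/∂y − ∂B₂/∂z = -4*x + 36*y + 12
(∇×B)₂ = ∂B₁/∂z − ∂B₃/∂x = 4*y - 4*z
(∇×B)₃ = ∂B₂/∂x − ∂B₁/∂y = -2*x
∇×B = (-4*x + 36*y + 12, 4*y - 4*z, -2*x)
At (-2, -1, 3): (-16, -16, 4).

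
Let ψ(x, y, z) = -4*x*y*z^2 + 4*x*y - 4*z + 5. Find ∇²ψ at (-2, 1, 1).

∂²ψ/∂x² = 0
∂²ψ/∂y² = 0
∂²ψ/∂z² = -8*x*y
∇²ψ = -8*x*y
At (-2, 1, 1): 16.

16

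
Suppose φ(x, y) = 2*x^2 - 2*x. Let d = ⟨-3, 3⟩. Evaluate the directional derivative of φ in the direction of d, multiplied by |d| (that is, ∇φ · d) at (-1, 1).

18

∂φ/∂x = 4*x - 2
∂φ/∂y = 0
∇φ at (-1, 1) = (-6, 0)
∇φ · d = (-6)(-3) + (0)(3) = 18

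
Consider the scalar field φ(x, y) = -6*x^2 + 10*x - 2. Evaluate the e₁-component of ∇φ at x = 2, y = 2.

-14

(∇φ)_1 = ∂φ/∂x = -12*x + 10
At (2, 2): -14.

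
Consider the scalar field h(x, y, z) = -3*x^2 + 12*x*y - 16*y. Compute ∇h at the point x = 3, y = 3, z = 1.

∂h/∂x = -6*x + 12*y
∂h/∂y = 12*x - 16
∂h/∂z = 0
∇h = (-6*x + 12*y, 12*x - 16, 0)
At (3, 3, 1): (18, 20, 0).

(18, 20, 0)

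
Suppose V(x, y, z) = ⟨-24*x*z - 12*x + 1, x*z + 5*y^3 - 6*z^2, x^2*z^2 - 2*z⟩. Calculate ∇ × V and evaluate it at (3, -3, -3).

(-39, -126, -3)

(∇×V)₁ = ∂V₃/∂y − ∂V₂/∂z = -x + 12*z
(∇×V)₂ = ∂V₁/∂z − ∂V₃/∂x = -2*x*z^2 - 24*x
(∇×V)₃ = ∂V₂/∂x − ∂V₁/∂y = z
∇×V = (-x + 12*z, -2*x*z^2 - 24*x, z)
At (3, -3, -3): (-39, -126, -3).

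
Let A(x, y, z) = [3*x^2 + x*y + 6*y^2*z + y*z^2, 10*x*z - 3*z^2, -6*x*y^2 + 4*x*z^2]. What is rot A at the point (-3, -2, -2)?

(-54, 40, -69)

(∇×A)₁ = ∂A₃/∂y − ∂A₂/∂z = -12*x*y - 10*x + 6*z
(∇×A)₂ = ∂A₁/∂z − ∂A₃/∂x = 12*y^2 + 2*y*z - 4*z^2
(∇×A)₃ = ∂A₂/∂x − ∂A₁/∂y = -x - 12*y*z - z^2 + 10*z
∇×A = (-12*x*y - 10*x + 6*z, 12*y^2 + 2*y*z - 4*z^2, -x - 12*y*z - z^2 + 10*z)
At (-3, -2, -2): (-54, 40, -69).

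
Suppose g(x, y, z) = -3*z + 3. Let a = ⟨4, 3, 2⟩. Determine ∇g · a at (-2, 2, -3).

∂g/∂x = 0
∂g/∂y = 0
∂g/∂z = -3
∇g at (-2, 2, -3) = (0, 0, -3)
∇g · a = (0)(4) + (0)(3) + (-3)(2) = -6

-6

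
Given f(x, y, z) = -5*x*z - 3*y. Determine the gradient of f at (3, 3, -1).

∂f/∂x = -5*z
∂f/∂y = -3
∂f/∂z = -5*x
∇f = (-5*z, -3, -5*x)
At (3, 3, -1): (5, -3, -15).

(5, -3, -15)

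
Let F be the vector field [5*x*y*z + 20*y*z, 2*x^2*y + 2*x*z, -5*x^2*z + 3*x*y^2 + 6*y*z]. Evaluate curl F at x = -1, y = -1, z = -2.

(∇×F)₁ = ∂F₃/∂y − ∂F₂/∂z = 6*x*y - 2*x + 6*z
(∇×F)₂ = ∂F₁/∂z − ∂F₃/∂x = 5*x*y + 10*x*z - 3*y^2 + 20*y
(∇×F)₃ = ∂F₂/∂x − ∂F₁/∂y = 4*x*y - 5*x*z - 18*z
∇×F = (6*x*y - 2*x + 6*z, 5*x*y + 10*x*z - 3*y^2 + 20*y, 4*x*y - 5*x*z - 18*z)
At (-1, -1, -2): (-4, 2, 30).

(-4, 2, 30)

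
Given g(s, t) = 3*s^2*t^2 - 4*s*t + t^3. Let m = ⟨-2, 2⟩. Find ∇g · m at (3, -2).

∂g/∂s = 6*s*t^2 - 4*t
∂g/∂t = 6*s^2*t - 4*s + 3*t^2
∇g at (3, -2) = (80, -108)
∇g · m = (80)(-2) + (-108)(2) = -376

-376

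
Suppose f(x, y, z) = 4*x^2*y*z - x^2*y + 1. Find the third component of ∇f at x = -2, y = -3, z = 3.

-48

(∇f)_3 = ∂f/∂z = 4*x^2*y
At (-2, -3, 3): -48.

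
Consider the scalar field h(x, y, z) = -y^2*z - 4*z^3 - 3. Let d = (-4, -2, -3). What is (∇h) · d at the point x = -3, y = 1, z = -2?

∂h/∂x = 0
∂h/∂y = -2*y*z
∂h/∂z = -y^2 - 12*z^2
∇h at (-3, 1, -2) = (0, 4, -49)
∇h · d = (0)(-4) + (4)(-2) + (-49)(-3) = 139

139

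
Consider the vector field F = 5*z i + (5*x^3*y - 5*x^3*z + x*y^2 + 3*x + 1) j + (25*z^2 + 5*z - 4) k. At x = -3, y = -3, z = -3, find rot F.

(∇×F)₁ = ∂F₃/∂y − ∂F₂/∂z = 5*x^3
(∇×F)₂ = ∂F₁/∂z − ∂F₃/∂x = 5
(∇×F)₃ = ∂F₂/∂x − ∂F₁/∂y = 15*x^2*y - 15*x^2*z + y^2 + 3
∇×F = (5*x^3, 5, 15*x^2*y - 15*x^2*z + y^2 + 3)
At (-3, -3, -3): (-135, 5, 12).

(-135, 5, 12)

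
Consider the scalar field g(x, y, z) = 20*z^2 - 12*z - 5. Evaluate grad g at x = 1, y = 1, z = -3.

(0, 0, -132)

∂g/∂x = 0
∂g/∂y = 0
∂g/∂z = 40*z - 12
∇g = (0, 0, 40*z - 12)
At (1, 1, -3): (0, 0, -132).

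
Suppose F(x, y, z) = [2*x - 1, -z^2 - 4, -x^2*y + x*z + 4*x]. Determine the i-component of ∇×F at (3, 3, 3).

-3

(∇×F)_1 = ∂F₃/∂y − ∂F₂/∂z
= -x^2 − (-2*z)
= -x^2 + 2*z
At (3, 3, 3): -3.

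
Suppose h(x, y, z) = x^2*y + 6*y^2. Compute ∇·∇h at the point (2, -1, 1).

∂²h/∂x² = 2*y
∂²h/∂y² = 12
∂²h/∂z² = 0
∇²h = 2*y + 12
At (2, -1, 1): 10.

10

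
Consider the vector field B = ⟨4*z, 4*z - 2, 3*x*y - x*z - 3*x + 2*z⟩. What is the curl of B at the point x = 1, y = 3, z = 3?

(∇×B)₁ = ∂B₃/∂y − ∂B₂/∂z = 3*x - 4
(∇×B)₂ = ∂B₁/∂z − ∂B₃/∂x = -3*y + z + 7
(∇×B)₃ = ∂B₂/∂x − ∂B₁/∂y = 0
∇×B = (3*x - 4, -3*y + z + 7, 0)
At (1, 3, 3): (-1, 1, 0).

(-1, 1, 0)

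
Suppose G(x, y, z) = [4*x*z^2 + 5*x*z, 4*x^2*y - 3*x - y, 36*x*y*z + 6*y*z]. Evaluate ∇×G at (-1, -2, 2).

(∇×G)₁ = ∂G₃/∂y − ∂G₂/∂z = 36*x*z + 6*z
(∇×G)₂ = ∂G₁/∂z − ∂G₃/∂x = 8*x*z + 5*x - 36*y*z
(∇×G)₃ = ∂G₂/∂x − ∂G₁/∂y = 8*x*y - 3
∇×G = (36*x*z + 6*z, 8*x*z + 5*x - 36*y*z, 8*x*y - 3)
At (-1, -2, 2): (-60, 123, 13).

(-60, 123, 13)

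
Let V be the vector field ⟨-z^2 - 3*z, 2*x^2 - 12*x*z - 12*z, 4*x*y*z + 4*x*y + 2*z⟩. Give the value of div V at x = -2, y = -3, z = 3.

26

∂V₁/∂x = 0
∂V₂/∂y = 0
∂V₃/∂z = 4*x*y + 2
∇·V = 4*x*y + 2
At (-2, -3, 3): 26.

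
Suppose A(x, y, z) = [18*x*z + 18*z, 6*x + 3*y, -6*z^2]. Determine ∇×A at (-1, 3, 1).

(0, 0, 6)

(∇×A)₁ = ∂A₃/∂y − ∂A₂/∂z = 0
(∇×A)₂ = ∂A₁/∂z − ∂A₃/∂x = 18*x + 18
(∇×A)₃ = ∂A₂/∂x − ∂A₁/∂y = 6
∇×A = (0, 18*x + 18, 6)
At (-1, 3, 1): (0, 0, 6).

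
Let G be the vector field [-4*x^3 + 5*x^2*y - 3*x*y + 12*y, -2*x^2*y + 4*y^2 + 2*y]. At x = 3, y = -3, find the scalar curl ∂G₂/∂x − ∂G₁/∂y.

-12

∂G₂/∂x = -4*x*y
∂G₁/∂y = 5*x^2 - 3*x + 12
Scalar curl = -5*x^2 - 4*x*y + 3*x - 12
At (3, -3): -12.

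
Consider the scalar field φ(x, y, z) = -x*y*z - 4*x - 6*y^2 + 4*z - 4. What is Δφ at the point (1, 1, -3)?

-12

∂²φ/∂x² = 0
∂²φ/∂y² = -12
∂²φ/∂z² = 0
∇²φ = -12
At (1, 1, -3): -12.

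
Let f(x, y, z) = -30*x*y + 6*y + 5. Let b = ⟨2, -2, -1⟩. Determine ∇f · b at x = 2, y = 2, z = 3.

∂f/∂x = -30*y
∂f/∂y = -30*x + 6
∂f/∂z = 0
∇f at (2, 2, 3) = (-60, -54, 0)
∇f · b = (-60)(2) + (-54)(-2) + (0)(-1) = -12

-12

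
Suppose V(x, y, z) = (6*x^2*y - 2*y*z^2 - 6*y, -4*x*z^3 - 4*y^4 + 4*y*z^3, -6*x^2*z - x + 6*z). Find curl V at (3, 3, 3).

(∇×V)₁ = ∂V₃/∂y − ∂V₂/∂z = 12*x*z^2 - 12*y*z^2
(∇×V)₂ = ∂V₁/∂z − ∂V₃/∂x = 12*x*z - 4*y*z + 1
(∇×V)₃ = ∂V₂/∂x − ∂V₁/∂y = -6*x^2 - 4*z^3 + 2*z^2 + 6
∇×V = (12*x*z^2 - 12*y*z^2, 12*x*z - 4*y*z + 1, -6*x^2 - 4*z^3 + 2*z^2 + 6)
At (3, 3, 3): (0, 73, -138).

(0, 73, -138)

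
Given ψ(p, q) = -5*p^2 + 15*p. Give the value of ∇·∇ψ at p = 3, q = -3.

∂²ψ/∂p² = -10
∂²ψ/∂q² = 0
∇²ψ = -10
At (3, -3): -10.

-10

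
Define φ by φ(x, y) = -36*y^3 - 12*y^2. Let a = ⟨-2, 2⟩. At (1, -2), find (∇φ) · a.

∂φ/∂x = 0
∂φ/∂y = -108*y^2 - 24*y
∇φ at (1, -2) = (0, -384)
∇φ · a = (0)(-2) + (-384)(2) = -768

-768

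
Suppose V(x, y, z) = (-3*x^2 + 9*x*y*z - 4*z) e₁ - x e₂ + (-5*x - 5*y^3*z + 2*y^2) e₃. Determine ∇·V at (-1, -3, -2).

∂V₁/∂x = -6*x + 9*y*z
∂V₂/∂y = 0
∂V₃/∂z = -5*y^3
∇·V = -6*x - 5*y^3 + 9*y*z
At (-1, -3, -2): 195.

195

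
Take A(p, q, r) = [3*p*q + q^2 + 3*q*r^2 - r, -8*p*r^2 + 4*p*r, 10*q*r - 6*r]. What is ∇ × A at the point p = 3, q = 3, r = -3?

(-186, -55, -126)

(∇×A)₁ = ∂A₃/∂q − ∂A₂/∂r = 16*p*r - 4*p + 10*r
(∇×A)₂ = ∂A₁/∂r − ∂A₃/∂p = 6*q*r - 1
(∇×A)₃ = ∂A₂/∂p − ∂A₁/∂q = -3*p - 2*q - 11*r^2 + 4*r
∇×A = (16*p*r - 4*p + 10*r, 6*q*r - 1, -3*p - 2*q - 11*r^2 + 4*r)
At (3, 3, -3): (-186, -55, -126).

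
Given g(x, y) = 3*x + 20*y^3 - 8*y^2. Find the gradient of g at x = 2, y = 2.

(3, 208)

∂g/∂x = 3
∂g/∂y = 60*y^2 - 16*y
∇g = (3, 60*y^2 - 16*y)
At (2, 2): (3, 208).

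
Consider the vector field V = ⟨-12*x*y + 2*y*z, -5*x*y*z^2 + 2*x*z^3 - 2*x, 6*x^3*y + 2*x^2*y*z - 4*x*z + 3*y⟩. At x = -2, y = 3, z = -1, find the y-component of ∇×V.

-238

(∇×V)_2 = ∂V₁/∂z − ∂V₃/∂x
= 2*y − (18*x^2*y + 4*x*y*z - 4*z)
= -18*x^2*y - 4*x*y*z + 2*y + 4*z
At (-2, 3, -1): -238.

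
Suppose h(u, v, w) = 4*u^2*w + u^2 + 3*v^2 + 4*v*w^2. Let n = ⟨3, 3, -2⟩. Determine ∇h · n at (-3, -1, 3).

∂h/∂u = 8*u*w + 2*u
∂h/∂v = 6*v + 4*w^2
∂h/∂w = 4*u^2 + 8*v*w
∇h at (-3, -1, 3) = (-78, 30, 12)
∇h · n = (-78)(3) + (30)(3) + (12)(-2) = -168

-168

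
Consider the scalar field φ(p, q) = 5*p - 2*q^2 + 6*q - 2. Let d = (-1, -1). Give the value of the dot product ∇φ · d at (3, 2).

∂φ/∂p = 5
∂φ/∂q = -4*q + 6
∇φ at (3, 2) = (5, -2)
∇φ · d = (5)(-1) + (-2)(-1) = -3

-3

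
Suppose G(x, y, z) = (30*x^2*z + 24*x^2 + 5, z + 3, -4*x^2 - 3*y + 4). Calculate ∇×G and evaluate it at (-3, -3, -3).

(-4, 246, 0)

(∇×G)₁ = ∂G₃/∂y − ∂G₂/∂z = -4
(∇×G)₂ = ∂G₁/∂z − ∂G₃/∂x = 30*x^2 + 8*x
(∇×G)₃ = ∂G₂/∂x − ∂G₁/∂y = 0
∇×G = (-4, 30*x^2 + 8*x, 0)
At (-3, -3, -3): (-4, 246, 0).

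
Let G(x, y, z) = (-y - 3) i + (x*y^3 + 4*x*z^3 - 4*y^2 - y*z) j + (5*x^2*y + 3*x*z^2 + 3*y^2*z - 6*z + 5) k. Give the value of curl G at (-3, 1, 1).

(∇×G)₁ = ∂G₃/∂y − ∂G₂/∂z = 5*x^2 - 12*x*z^2 + 6*y*z + y
(∇×G)₂ = ∂G₁/∂z − ∂G₃/∂x = -10*x*y - 3*z^2
(∇×G)₃ = ∂G₂/∂x − ∂G₁/∂y = y^3 + 4*z^3 + 1
∇×G = (5*x^2 - 12*x*z^2 + 6*y*z + y, -10*x*y - 3*z^2, y^3 + 4*z^3 + 1)
At (-3, 1, 1): (88, 27, 6).

(88, 27, 6)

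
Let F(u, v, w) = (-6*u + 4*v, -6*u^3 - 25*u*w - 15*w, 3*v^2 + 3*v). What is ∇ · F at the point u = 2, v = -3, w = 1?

∂F₁/∂u = -6
∂F₂/∂v = 0
∂F₃/∂w = 0
∇·F = -6
At (2, -3, 1): -6.

-6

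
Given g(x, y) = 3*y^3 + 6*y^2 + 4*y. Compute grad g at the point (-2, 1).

(0, 25)

∂g/∂x = 0
∂g/∂y = 9*y^2 + 12*y + 4
∇g = (0, 9*y^2 + 12*y + 4)
At (-2, 1): (0, 25).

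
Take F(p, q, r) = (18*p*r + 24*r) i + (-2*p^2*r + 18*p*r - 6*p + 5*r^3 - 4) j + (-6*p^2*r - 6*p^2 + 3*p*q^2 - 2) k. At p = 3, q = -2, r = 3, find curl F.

(-207, 210, 12)

(∇×F)₁ = ∂F₃/∂q − ∂F₂/∂r = 2*p^2 + 6*p*q - 18*p - 15*r^2
(∇×F)₂ = ∂F₁/∂r − ∂F₃/∂p = 12*p*r + 30*p - 3*q^2 + 24
(∇×F)₃ = ∂F₂/∂p − ∂F₁/∂q = -4*p*r + 18*r - 6
∇×F = (2*p^2 + 6*p*q - 18*p - 15*r^2, 12*p*r + 30*p - 3*q^2 + 24, -4*p*r + 18*r - 6)
At (3, -2, 3): (-207, 210, 12).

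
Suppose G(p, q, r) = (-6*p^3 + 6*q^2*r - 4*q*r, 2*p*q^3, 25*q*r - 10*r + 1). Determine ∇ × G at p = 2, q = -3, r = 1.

(25, 66, -14)

(∇×G)₁ = ∂G₃/∂q − ∂G₂/∂r = 25*r
(∇×G)₂ = ∂G₁/∂r − ∂G₃/∂p = 6*q^2 - 4*q
(∇×G)₃ = ∂G₂/∂p − ∂G₁/∂q = 2*q^3 - 12*q*r + 4*r
∇×G = (25*r, 6*q^2 - 4*q, 2*q^3 - 12*q*r + 4*r)
At (2, -3, 1): (25, 66, -14).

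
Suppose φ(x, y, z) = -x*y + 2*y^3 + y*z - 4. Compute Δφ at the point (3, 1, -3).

∂²φ/∂x² = 0
∂²φ/∂y² = 12*y
∂²φ/∂z² = 0
∇²φ = 12*y
At (3, 1, -3): 12.

12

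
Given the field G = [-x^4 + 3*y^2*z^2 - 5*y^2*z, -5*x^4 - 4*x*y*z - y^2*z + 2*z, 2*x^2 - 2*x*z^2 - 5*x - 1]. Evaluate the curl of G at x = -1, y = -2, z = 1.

(10, 15, 20)

(∇×G)₁ = ∂G₃/∂y − ∂G₂/∂z = 4*x*y + y^2 - 2
(∇×G)₂ = ∂G₁/∂z − ∂G₃/∂x = -4*x + 6*y^2*z - 5*y^2 + 2*z^2 + 5
(∇×G)₃ = ∂G₂/∂x − ∂G₁/∂y = -20*x^3 - 6*y*z^2 + 6*y*z
∇×G = (4*x*y + y^2 - 2, -4*x + 6*y^2*z - 5*y^2 + 2*z^2 + 5, -20*x^3 - 6*y*z^2 + 6*y*z)
At (-1, -2, 1): (10, 15, 20).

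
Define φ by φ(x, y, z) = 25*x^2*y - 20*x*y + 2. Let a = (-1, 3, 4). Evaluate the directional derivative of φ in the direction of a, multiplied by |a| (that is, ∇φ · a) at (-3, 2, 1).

1195

∂φ/∂x = 50*x*y - 20*y
∂φ/∂y = 25*x^2 - 20*x
∂φ/∂z = 0
∇φ at (-3, 2, 1) = (-340, 285, 0)
∇φ · a = (-340)(-1) + (285)(3) + (0)(4) = 1195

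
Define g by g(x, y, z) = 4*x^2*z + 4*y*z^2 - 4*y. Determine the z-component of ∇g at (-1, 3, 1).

(∇g)_3 = ∂g/∂z = 4*x^2 + 8*y*z
At (-1, 3, 1): 28.

28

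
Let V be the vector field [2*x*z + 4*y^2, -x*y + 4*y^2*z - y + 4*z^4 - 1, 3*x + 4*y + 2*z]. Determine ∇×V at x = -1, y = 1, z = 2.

(-128, -5, -9)

(∇×V)₁ = ∂V₃/∂y − ∂V₂/∂z = -4*y^2 - 16*z^3 + 4
(∇×V)₂ = ∂V₁/∂z − ∂V₃/∂x = 2*x - 3
(∇×V)₃ = ∂V₂/∂x − ∂V₁/∂y = -9*y
∇×V = (-4*y^2 - 16*z^3 + 4, 2*x - 3, -9*y)
At (-1, 1, 2): (-128, -5, -9).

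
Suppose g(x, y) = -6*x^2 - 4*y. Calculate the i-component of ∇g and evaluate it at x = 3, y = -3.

(∇g)_1 = ∂g/∂x = -12*x
At (3, -3): -36.

-36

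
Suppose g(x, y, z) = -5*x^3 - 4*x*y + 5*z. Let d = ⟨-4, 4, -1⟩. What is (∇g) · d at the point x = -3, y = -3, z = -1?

535

∂g/∂x = -15*x^2 - 4*y
∂g/∂y = -4*x
∂g/∂z = 5
∇g at (-3, -3, -1) = (-123, 12, 5)
∇g · d = (-123)(-4) + (12)(4) + (5)(-1) = 535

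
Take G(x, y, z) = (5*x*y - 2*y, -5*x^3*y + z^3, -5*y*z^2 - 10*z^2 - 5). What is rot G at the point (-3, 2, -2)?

(-32, 0, -253)

(∇×G)₁ = ∂G₃/∂y − ∂G₂/∂z = -8*z^2
(∇×G)₂ = ∂G₁/∂z − ∂G₃/∂x = 0
(∇×G)₃ = ∂G₂/∂x − ∂G₁/∂y = -15*x^2*y - 5*x + 2
∇×G = (-8*z^2, 0, -15*x^2*y - 5*x + 2)
At (-3, 2, -2): (-32, 0, -253).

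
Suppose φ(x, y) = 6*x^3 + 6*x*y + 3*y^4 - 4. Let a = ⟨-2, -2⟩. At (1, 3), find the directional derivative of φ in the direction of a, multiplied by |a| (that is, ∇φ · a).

-732

∂φ/∂x = 18*x^2 + 6*y
∂φ/∂y = 6*x + 12*y^3
∇φ at (1, 3) = (36, 330)
∇φ · a = (36)(-2) + (330)(-2) = -732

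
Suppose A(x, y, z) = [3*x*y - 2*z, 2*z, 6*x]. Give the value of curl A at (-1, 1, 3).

(∇×A)₁ = ∂A₃/∂y − ∂A₂/∂z = -2
(∇×A)₂ = ∂A₁/∂z − ∂A₃/∂x = -8
(∇×A)₃ = ∂A₂/∂x − ∂A₁/∂y = -3*x
∇×A = (-2, -8, -3*x)
At (-1, 1, 3): (-2, -8, 3).

(-2, -8, 3)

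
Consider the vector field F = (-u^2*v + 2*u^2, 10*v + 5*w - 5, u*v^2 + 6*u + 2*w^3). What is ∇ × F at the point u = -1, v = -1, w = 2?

(∇×F)₁ = ∂F₃/∂v − ∂F₂/∂w = 2*u*v - 5
(∇×F)₂ = ∂F₁/∂w − ∂F₃/∂u = -v^2 - 6
(∇×F)₃ = ∂F₂/∂u − ∂F₁/∂v = u^2
∇×F = (2*u*v - 5, -v^2 - 6, u^2)
At (-1, -1, 2): (-3, -7, 1).

(-3, -7, 1)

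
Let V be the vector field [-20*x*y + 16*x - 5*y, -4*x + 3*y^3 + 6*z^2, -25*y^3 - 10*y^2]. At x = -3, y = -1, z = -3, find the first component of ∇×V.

-19

(∇×V)_1 = ∂V₃/∂y − ∂V₂/∂z
= -75*y^2 - 20*y − (12*z)
= -75*y^2 - 20*y - 12*z
At (-3, -1, -3): -19.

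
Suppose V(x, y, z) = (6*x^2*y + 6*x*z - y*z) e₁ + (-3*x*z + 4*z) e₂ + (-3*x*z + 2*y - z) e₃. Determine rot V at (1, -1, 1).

(1, 10, -8)

(∇×V)₁ = ∂V₃/∂y − ∂V₂/∂z = 3*x - 2
(∇×V)₂ = ∂V₁/∂z − ∂V₃/∂x = 6*x - y + 3*z
(∇×V)₃ = ∂V₂/∂x − ∂V₁/∂y = -6*x^2 - 2*z
∇×V = (3*x - 2, 6*x - y + 3*z, -6*x^2 - 2*z)
At (1, -1, 1): (1, 10, -8).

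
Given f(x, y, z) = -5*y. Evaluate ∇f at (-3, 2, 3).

∂f/∂x = 0
∂f/∂y = -5
∂f/∂z = 0
∇f = (0, -5, 0)
At (-3, 2, 3): (0, -5, 0).

(0, -5, 0)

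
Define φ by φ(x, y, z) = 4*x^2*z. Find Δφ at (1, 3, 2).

∂²φ/∂x² = 8*z
∂²φ/∂y² = 0
∂²φ/∂z² = 0
∇²φ = 8*z
At (1, 3, 2): 16.

16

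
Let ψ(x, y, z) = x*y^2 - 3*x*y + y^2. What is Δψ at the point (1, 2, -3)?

4

∂²ψ/∂x² = 0
∂²ψ/∂y² = 2*(x + 1)
∂²ψ/∂z² = 0
∇²ψ = 2*x + 2
At (1, 2, -3): 4.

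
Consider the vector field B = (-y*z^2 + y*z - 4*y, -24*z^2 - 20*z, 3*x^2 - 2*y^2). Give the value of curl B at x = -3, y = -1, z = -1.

(-24, 15, 6)

(∇×B)₁ = ∂B₃/∂y − ∂B₂/∂z = -4*y + 48*z + 20
(∇×B)₂ = ∂B₁/∂z − ∂B₃/∂x = -6*x - 2*y*z + y
(∇×B)₃ = ∂B₂/∂x − ∂B₁/∂y = z^2 - z + 4
∇×B = (-4*y + 48*z + 20, -6*x - 2*y*z + y, z^2 - z + 4)
At (-3, -1, -1): (-24, 15, 6).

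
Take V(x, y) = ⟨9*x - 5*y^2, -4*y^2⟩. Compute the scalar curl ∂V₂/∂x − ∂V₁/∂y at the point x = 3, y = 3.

∂V₂/∂x = 0
∂V₁/∂y = -10*y
Scalar curl = 10*y
At (3, 3): 30.

30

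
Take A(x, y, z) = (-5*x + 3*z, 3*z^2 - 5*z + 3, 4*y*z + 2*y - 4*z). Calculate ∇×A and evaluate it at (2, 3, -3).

(13, 3, 0)

(∇×A)₁ = ∂A₃/∂y − ∂A₂/∂z = -2*z + 7
(∇×A)₂ = ∂A₁/∂z − ∂A₃/∂x = 3
(∇×A)₃ = ∂A₂/∂x − ∂A₁/∂y = 0
∇×A = (-2*z + 7, 3, 0)
At (2, 3, -3): (13, 3, 0).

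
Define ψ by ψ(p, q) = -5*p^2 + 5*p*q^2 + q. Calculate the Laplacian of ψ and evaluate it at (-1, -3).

∂²ψ/∂p² = -10
∂²ψ/∂q² = 10*p
∇²ψ = 10*p - 10
At (-1, -3): -20.

-20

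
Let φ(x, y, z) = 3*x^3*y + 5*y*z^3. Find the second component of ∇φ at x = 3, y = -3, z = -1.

76

(∇φ)_2 = ∂φ/∂y = 3*x^3 + 5*z^3
At (3, -3, -1): 76.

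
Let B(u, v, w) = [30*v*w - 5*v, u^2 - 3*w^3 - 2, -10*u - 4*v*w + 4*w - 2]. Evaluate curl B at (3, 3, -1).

(13, 100, 41)

(∇×B)₁ = ∂B₃/∂v − ∂B₂/∂w = 9*w^2 - 4*w
(∇×B)₂ = ∂B₁/∂w − ∂B₃/∂u = 30*v + 10
(∇×B)₃ = ∂B₂/∂u − ∂B₁/∂v = 2*u - 30*w + 5
∇×B = (9*w^2 - 4*w, 30*v + 10, 2*u - 30*w + 5)
At (3, 3, -1): (13, 100, 41).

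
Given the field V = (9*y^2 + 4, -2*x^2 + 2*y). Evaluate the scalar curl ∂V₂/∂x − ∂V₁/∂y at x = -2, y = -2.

44

∂V₂/∂x = -4*x
∂V₁/∂y = 18*y
Scalar curl = -4*x - 18*y
At (-2, -2): 44.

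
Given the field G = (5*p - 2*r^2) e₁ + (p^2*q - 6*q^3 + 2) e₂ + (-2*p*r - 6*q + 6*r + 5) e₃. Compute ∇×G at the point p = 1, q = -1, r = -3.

(∇×G)₁ = ∂G₃/∂q − ∂G₂/∂r = -6
(∇×G)₂ = ∂G₁/∂r − ∂G₃/∂p = -2*r
(∇×G)₃ = ∂G₂/∂p − ∂G₁/∂q = 2*p*q
∇×G = (-6, -2*r, 2*p*q)
At (1, -1, -3): (-6, 6, -2).

(-6, 6, -2)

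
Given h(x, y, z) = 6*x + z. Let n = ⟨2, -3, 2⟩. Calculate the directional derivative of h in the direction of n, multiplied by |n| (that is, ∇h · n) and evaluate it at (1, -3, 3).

14

∂h/∂x = 6
∂h/∂y = 0
∂h/∂z = 1
∇h at (1, -3, 3) = (6, 0, 1)
∇h · n = (6)(2) + (0)(-3) + (1)(2) = 14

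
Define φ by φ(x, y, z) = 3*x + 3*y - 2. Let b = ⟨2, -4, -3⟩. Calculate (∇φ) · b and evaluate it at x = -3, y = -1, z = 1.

∂φ/∂x = 3
∂φ/∂y = 3
∂φ/∂z = 0
∇φ at (-3, -1, 1) = (3, 3, 0)
∇φ · b = (3)(2) + (3)(-4) + (0)(-3) = -6

-6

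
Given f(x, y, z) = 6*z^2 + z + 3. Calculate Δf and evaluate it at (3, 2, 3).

12

∂²f/∂x² = 0
∂²f/∂y² = 0
∂²f/∂z² = 12
∇²f = 12
At (3, 2, 3): 12.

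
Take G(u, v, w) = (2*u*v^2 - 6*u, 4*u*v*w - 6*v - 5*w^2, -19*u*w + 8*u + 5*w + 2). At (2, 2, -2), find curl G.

(-36, -46, -32)

(∇×G)₁ = ∂G₃/∂v − ∂G₂/∂w = -4*u*v + 10*w
(∇×G)₂ = ∂G₁/∂w − ∂G₃/∂u = 19*w - 8
(∇×G)₃ = ∂G₂/∂u − ∂G₁/∂v = -4*u*v + 4*v*w
∇×G = (-4*u*v + 10*w, 19*w - 8, -4*u*v + 4*v*w)
At (2, 2, -2): (-36, -46, -32).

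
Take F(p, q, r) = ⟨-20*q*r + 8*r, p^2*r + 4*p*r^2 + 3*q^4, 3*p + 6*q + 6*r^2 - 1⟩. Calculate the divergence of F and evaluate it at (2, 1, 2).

36

∂F₁/∂p = 0
∂F₂/∂q = 12*q^3
∂F₃/∂r = 12*r
∇·F = 12*q^3 + 12*r
At (2, 1, 2): 36.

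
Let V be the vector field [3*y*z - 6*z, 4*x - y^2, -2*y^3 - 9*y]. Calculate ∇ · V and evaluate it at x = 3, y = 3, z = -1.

∂V₁/∂x = 0
∂V₂/∂y = -2*y
∂V₃/∂z = 0
∇·V = -2*y
At (3, 3, -1): -6.

-6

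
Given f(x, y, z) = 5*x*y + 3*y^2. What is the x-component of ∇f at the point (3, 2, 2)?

(∇f)_1 = ∂f/∂x = 5*y
At (3, 2, 2): 10.

10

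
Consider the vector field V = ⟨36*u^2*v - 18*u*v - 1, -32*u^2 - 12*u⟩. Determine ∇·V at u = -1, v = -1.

∂V₁/∂u = 72*u*v - 18*v
∂V₂/∂v = 0
∇·V = 72*u*v - 18*v
At (-1, -1): 90.

90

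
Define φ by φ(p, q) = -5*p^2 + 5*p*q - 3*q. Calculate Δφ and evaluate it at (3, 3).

∂²φ/∂p² = -10
∂²φ/∂q² = 0
∇²φ = -10
At (3, 3): -10.

-10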